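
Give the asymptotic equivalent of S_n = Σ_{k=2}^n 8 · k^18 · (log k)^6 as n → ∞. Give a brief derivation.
S_n ~ 8 · n^19 · (log n)^6 / 19

By integral comparison, S_n = ∫_1^n 8 · x^18 · (log x)^6 dx + O(n^18 · (log n)^6). For the integral, the leading term of ∫_1^n x^18 (log x)^6 dx is n^19/19 · (log n)^6 (by repeated integration by parts; each step lowers the log-exponent and produces a relatively O(1/log n) correction). Hence S_n ~ 8 · n^19 · (log n)^6 / 19.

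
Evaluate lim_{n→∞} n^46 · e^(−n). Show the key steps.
lim = 0

Exponentials with base > 1 dominate every fixed polynomial: for any fixed c, n^c / e^n → 0 as n → ∞ (e.g. by the ratio test, or since e^n grows faster than any power of n). Hence n^46 · e^(−n) = n^46 / e^n → 0.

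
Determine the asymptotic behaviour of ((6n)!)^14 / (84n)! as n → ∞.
((6n)!)^14/(84n)! ~ ((2π·6n)^(13/2) / sqrt(14)) · 14^(−14·6n)  →  0

Write N = 6n. Stirling: N! ~ sqrt(2π N)(N/e)^N and (14N)! ~ sqrt(2π·14N)·(14N/e)^(14N).
  (N!)^14/(14N)! ~ (2π N)^(14/2) (N/e)^(14N) / [sqrt(2π·14N) (14N/e)^(14N)]
     = (2π N)^(14/2) / sqrt(2π·14N) · (N/(14N))^(14N)
     = (2π N)^((14−1)/2) / sqrt(14) · 14^(−14N).
Since 14^14 > 1, the factor 14^(−14N) decays exponentially, so the ratio → 0. Substituting N = 6n gives the stated form.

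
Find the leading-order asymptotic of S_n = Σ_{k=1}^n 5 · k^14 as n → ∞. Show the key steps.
S_n ~ n^15 / 3

By integral comparison (Euler-Maclaurin), Σ_{k=1}^n 5 · k^14 = 5 · ∫_0^n x^14 dx + O(n^14) = 5 · n^15/15 = n^15 / 3 + O(n^14). (Equivalently, Faulhaber's formula gives the same leading term.)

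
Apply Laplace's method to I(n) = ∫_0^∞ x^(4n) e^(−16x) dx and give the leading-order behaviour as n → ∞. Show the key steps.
I(n) ~ (sqrt(2π·4n) / 16) · (4n/(16e))^(4n)

Write the integrand as exp(4n ln x − 16x) and set f(x) = 4n ln x − 16x. Then f'(x) = 4n/x − 16 = 0 at x* = 4n/16, and f''(x*) = −4n/x*^2 = −16^2/(4n). Laplace's method (interior maximum) gives
  I(n) ~ e^(f(x*)) · sqrt(2π / |f''(x*)|)
        = exp(4n ln(4n/16) − 4n) · sqrt(2π · 4n / 16^2)
        = (4n/16)^(4n) e^(−4n) · sqrt(2π·4n) / 16
        = (sqrt(2π·4n) / 16) · (4n/(16e))^(4n).
This matches Γ(4n+1)/16^(4n+1) with Stirling applied to Γ.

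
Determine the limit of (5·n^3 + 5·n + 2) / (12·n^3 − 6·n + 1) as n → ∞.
lim = 5/12

For large n the leading n^3 terms dominate both numerator and denominator. Dividing top and bottom by n^3, every other term tends to 0, leaving 5/12.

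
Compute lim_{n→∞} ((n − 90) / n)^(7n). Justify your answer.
lim = e^(−630)

Rewrite as (1 − 90/n)^(7n). By the standard limit (1 + x/n)^n → e^x, we have (1 − 90/n)^n → e^(−90), and raising to the 7th power gives e^(−630).
More precisely, ln[(1 − 90/n)^(7n)] = 7n · ln(1 − 90/n) = 7n · (-90/n + O(1/n^2)) = -630 + O(1/n) → -630.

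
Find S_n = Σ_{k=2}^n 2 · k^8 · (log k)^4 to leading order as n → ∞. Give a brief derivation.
S_n ~ 2 · n^9 · (log n)^4 / 9

By integral comparison, S_n = ∫_1^n 2 · x^8 · (log x)^4 dx + O(n^8 · (log n)^4). For the integral, the leading term of ∫_1^n x^8 (log x)^4 dx is n^9/9 · (log n)^4 (by repeated integration by parts; each step lowers the log-exponent and produces a relatively O(1/log n) correction). Hence S_n ~ 2 · n^9 · (log n)^4 / 9.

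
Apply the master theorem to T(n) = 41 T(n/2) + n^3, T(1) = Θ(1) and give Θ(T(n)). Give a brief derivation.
T(n) = Θ(n^(log_2 41))

Master theorem: compare f(n) = n^3 to n^(log_2 41) where log_2 41 ≈ 5.358. Since 3 < log_2 41, we have f(n) = O(n^(log_2 41 − ε)) for some ε > 0 — Case 1. Hence T(n) = Θ(n^(log_2 41)).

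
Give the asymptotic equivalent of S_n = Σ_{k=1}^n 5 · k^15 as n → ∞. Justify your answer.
S_n ~ 5 · n^16 / 16

By integral comparison (Euler-Maclaurin), Σ_{k=1}^n 5 · k^15 = 5 · ∫_0^n x^15 dx + O(n^15) = 5 · n^16/16 + O(n^15). (Equivalently, Faulhaber's formula gives the same leading term.)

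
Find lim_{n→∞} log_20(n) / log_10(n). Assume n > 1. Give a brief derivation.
lim = ln(10) / ln(20) = log_20(10)

Change of base: log_20(n) = ln n / ln 20 and log_10(n) = ln n / ln 10. The ratio is (ln n / ln 20) · (ln 10 / ln n) = ln 10 / ln 20, a constant independent of n. So the limit is ln 10 / ln 20 = log_20(10).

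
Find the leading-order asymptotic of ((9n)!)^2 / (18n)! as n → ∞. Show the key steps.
((9n)!)^2/(18n)! ~ ((2π·9n)^(1/2) / sqrt(2)) · 2^(−2·9n)  →  0

Write N = 9n. Stirling: N! ~ sqrt(2π N)(N/e)^N and (2N)! ~ sqrt(2π·2N)·(2N/e)^(2N).
  (N!)^2/(2N)! ~ (2π N)^(2/2) (N/e)^(2N) / [sqrt(2π·2N) (2N/e)^(2N)]
     = (2π N)^(2/2) / sqrt(2π·2N) · (N/(2N))^(2N)
     = (2π N)^((2−1)/2) / sqrt(2) · 2^(−2N).
Since 2^2 > 1, the factor 2^(−2N) decays exponentially, so the ratio → 0. Substituting N = 9n gives the stated form.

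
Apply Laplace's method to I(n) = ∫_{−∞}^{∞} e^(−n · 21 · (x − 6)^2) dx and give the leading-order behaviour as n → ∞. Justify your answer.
I(n) = sqrt(π/(21n))

Here φ(x) = 21 · (x − 6)^2 has its unique minimum at x* = 6 with φ(x*) = 0 and φ''(x*) = 42. Laplace's method gives
  I(n) ~ e^(−n φ(x*)) · sqrt(2π / (n · φ''(x*))) = sqrt(2π / (42n)) = sqrt(π/(21n)).
This is exact: substituting u = (x − 6)·sqrt(21n) gives I(n) = (1/sqrt(21n)) ∫_{−∞}^{∞} e^(−u^2) du = sqrt(π/(21n)).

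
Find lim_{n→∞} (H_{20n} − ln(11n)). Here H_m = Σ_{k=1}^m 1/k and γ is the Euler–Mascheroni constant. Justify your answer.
lim = ln(20/11) + γ

By Euler-Maclaurin, H_m = ln m + γ + O(1/m). So
  H_{20n} − ln(11n) = ln(20n) + γ − ln(11n) + O(1/n)
                       = ln(20/11) + γ + O(1/n).
Hence the limit is ln(20/11) + γ.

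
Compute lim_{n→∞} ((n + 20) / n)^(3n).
lim = e^60

Rewrite as (1 + 20/n)^(3n). By the standard limit (1 + x/n)^n → e^x, we have (1 + 20/n)^n → e^20, and raising to the 3rd power gives e^60.
More precisely, ln[(1 + 20/n)^(3n)] = 3n · ln(1 + 20/n) = 3n · (20/n + O(1/n^2)) = 60 + O(1/n) → 60.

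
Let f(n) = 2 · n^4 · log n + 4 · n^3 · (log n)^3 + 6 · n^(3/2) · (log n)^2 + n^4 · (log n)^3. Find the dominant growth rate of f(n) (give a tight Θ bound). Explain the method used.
f(n) ∈ Θ(n^4 · (log n)^3)

Compare the terms by growth order. For large n, n^a · (log n)^b dominates n^a' · (log n)^b' iff a > a', or (a = a' and b > b'). Ranking the 4 terms shows the dominant one is n^4 · (log n)^3. Hence f(n) ∈ Θ(n^4 · (log n)^3).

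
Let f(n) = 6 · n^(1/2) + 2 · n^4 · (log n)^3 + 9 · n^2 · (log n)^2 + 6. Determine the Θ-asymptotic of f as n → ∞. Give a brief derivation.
f(n) ∈ Θ(n^4 · (log n)^3)

Compare the terms by growth order. For large n, n^a · (log n)^b dominates n^a' · (log n)^b' iff a > a', or (a = a' and b > b'). Ranking the 4 terms shows the dominant one is 2 · n^4 · (log n)^3. Hence f(n) ∈ Θ(n^4 · (log n)^3).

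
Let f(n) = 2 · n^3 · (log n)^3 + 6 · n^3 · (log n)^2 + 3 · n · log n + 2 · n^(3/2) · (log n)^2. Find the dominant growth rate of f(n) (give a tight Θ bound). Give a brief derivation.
f(n) ∈ Θ(n^3 · (log n)^3)

Compare the terms by growth order. For large n, n^a · (log n)^b dominates n^a' · (log n)^b' iff a > a', or (a = a' and b > b'). Ranking the 4 terms shows the dominant one is 2 · n^3 · (log n)^3. Hence f(n) ∈ Θ(n^3 · (log n)^3).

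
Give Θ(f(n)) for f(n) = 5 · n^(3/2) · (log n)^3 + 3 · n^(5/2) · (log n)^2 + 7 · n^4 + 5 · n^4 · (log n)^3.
f(n) ∈ Θ(n^4 · (log n)^3)

Compare the terms by growth order. For large n, n^a · (log n)^b dominates n^a' · (log n)^b' iff a > a', or (a = a' and b > b'). Ranking the 4 terms shows the dominant one is 5 · n^4 · (log n)^3. Hence f(n) ∈ Θ(n^4 · (log n)^3).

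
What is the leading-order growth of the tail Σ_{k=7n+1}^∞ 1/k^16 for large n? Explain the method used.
Σ_{k>7n} 1/k^16 ~ 1/(15 · (7n)^15)

Compare to the integral: ∫_{7n}^∞ x^(−16) dx = [−x^(−15)/15]_{7n}^∞ = 1/((16−1)·(7n)^15). Euler-Maclaurin then gives
  Σ_{k>7n} 1/k^16 = ∫_{7n}^∞ dx/x^16 − 1/(2·(7n)^16) + O(1/(7n)^17).
(Equivalently this is ζ(16) − Σ_{k≤7n} 1/k^16.)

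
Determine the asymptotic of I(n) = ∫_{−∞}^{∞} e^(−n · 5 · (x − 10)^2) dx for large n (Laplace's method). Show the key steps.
I(n) = sqrt(π/(5n))

Here φ(x) = 5 · (x − 10)^2 has its unique minimum at x* = 10 with φ(x*) = 0 and φ''(x*) = 10. Laplace's method gives
  I(n) ~ e^(−n φ(x*)) · sqrt(2π / (n · φ''(x*))) = sqrt(2π / (10n)) = sqrt(π/(5n)).
This is exact: substituting u = (x − 10)·sqrt(5n) gives I(n) = (1/sqrt(5n)) ∫_{−∞}^{∞} e^(−u^2) du = sqrt(π/(5n)).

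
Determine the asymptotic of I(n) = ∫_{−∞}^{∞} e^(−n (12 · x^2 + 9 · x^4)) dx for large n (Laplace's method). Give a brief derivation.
I(n) ~ sqrt(π/(12n))

φ(x) = 12 · x^2 + 9 · x^4 has its unique global minimum at x* = 0 (since φ'(x) = 24x + 36x^3 = 0 only at x = 0 for real x with both coefficients positive, and φ → ∞ as |x| → ∞). At x* = 0, φ(0) = 0 and φ''(0) = 24. Laplace's method then gives
  I(n) ~ sqrt(2π / (n · φ''(0))) · e^(−n φ(0)) = sqrt(2π / (24n)) = sqrt(π/(12n)).
The 9 · x^4 term contributes only at subleading order (an O(1/n) relative correction).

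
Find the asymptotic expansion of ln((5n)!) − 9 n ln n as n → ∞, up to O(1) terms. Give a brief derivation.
ln((5n)!) − 9 n ln n = −4 n ln n + 5(ln 5 − 1) n + (1/2) ln(2π·5n) + O(1/n)

Stirling: ln((5n)!) = 5n ln(5n) − 5n + (1/2) ln(2π·5n) + O(1/n).
Expand 5n ln(5n) = 5n (ln n + ln 5) = 5n ln n + 5n ln 5.
Subtract 9n ln n: leading term is (5 − 9) n ln n = −4 n ln n. The next term is 5n ln 5 − 5n = 5(ln 5 − 1) n. Then the (1/2) ln(2π·5n) correction.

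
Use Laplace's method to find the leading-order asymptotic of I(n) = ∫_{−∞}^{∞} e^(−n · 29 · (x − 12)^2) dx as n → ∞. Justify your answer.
I(n) = sqrt(π/(29n))

Here φ(x) = 29 · (x − 12)^2 has its unique minimum at x* = 12 with φ(x*) = 0 and φ''(x*) = 58. Laplace's method gives
  I(n) ~ e^(−n φ(x*)) · sqrt(2π / (n · φ''(x*))) = sqrt(2π / (58n)) = sqrt(π/(29n)).
This is exact: substituting u = (x − 12)·sqrt(29n) gives I(n) = (1/sqrt(29n)) ∫_{−∞}^{∞} e^(−u^2) du = sqrt(π/(29n)).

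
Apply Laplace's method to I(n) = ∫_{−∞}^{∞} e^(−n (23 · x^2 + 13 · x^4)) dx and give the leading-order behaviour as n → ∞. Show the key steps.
I(n) ~ sqrt(π/(23n))

φ(x) = 23 · x^2 + 13 · x^4 has its unique global minimum at x* = 0 (since φ'(x) = 46x + 52x^3 = 0 only at x = 0 for real x with both coefficients positive, and φ → ∞ as |x| → ∞). At x* = 0, φ(0) = 0 and φ''(0) = 46. Laplace's method then gives
  I(n) ~ sqrt(2π / (n · φ''(0))) · e^(−n φ(0)) = sqrt(2π / (46n)) = sqrt(π/(23n)).
The 13 · x^4 term contributes only at subleading order (an O(1/n) relative correction).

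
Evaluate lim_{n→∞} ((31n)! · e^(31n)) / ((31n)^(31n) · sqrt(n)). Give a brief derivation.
lim = sqrt(2π·31)

Stirling: (31n)! ~ sqrt(2π·31n) · (31n/e)^(31n). Hence
  (31n)! · e^(31n) / (31n)^(31n) ~ sqrt(2π·31n).
Dividing by sqrt(n): sqrt(2π·31n) / sqrt(n) = sqrt(2π·31) · n^((1−1)/2), so the limit is sqrt(2π·31).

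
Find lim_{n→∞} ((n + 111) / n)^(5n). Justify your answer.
lim = e^555

Rewrite as (1 + 111/n)^(5n). By the standard limit (1 + x/n)^n → e^x, we have (1 + 111/n)^n → e^111, and raising to the 5th power gives e^555.
More precisely, ln[(1 + 111/n)^(5n)] = 5n · ln(1 + 111/n) = 5n · (111/n + O(1/n^2)) = 555 + O(1/n) → 555.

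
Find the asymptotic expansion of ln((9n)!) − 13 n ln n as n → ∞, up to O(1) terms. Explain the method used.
ln((9n)!) − 13 n ln n = −4 n ln n + 9(ln 9 − 1) n + (1/2) ln(2π·9n) + O(1/n)

Stirling: ln((9n)!) = 9n ln(9n) − 9n + (1/2) ln(2π·9n) + O(1/n).
Expand 9n ln(9n) = 9n (ln n + ln 9) = 9n ln n + 9n ln 9.
Subtract 13n ln n: leading term is (9 − 13) n ln n = −4 n ln n. The next term is 9n ln 9 − 9n = 9(ln 9 − 1) n. Then the (1/2) ln(2π·9n) correction.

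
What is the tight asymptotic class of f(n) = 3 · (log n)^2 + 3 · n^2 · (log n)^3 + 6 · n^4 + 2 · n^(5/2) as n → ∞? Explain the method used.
f(n) ∈ Θ(n^4)

Compare the terms by growth order. For large n, n^a · (log n)^b dominates n^a' · (log n)^b' iff a > a', or (a = a' and b > b'). Ranking the 4 terms shows the dominant one is 6 · n^4. Hence f(n) ∈ Θ(n^4).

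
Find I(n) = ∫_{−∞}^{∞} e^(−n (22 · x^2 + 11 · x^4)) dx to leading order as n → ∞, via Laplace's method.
I(n) ~ sqrt(π/(22n))

φ(x) = 22 · x^2 + 11 · x^4 has its unique global minimum at x* = 0 (since φ'(x) = 44x + 44x^3 = 0 only at x = 0 for real x with both coefficients positive, and φ → ∞ as |x| → ∞). At x* = 0, φ(0) = 0 and φ''(0) = 44. Laplace's method then gives
  I(n) ~ sqrt(2π / (n · φ''(0))) · e^(−n φ(0)) = sqrt(2π / (44n)) = sqrt(π/(22n)).
The 11 · x^4 term contributes only at subleading order (an O(1/n) relative correction).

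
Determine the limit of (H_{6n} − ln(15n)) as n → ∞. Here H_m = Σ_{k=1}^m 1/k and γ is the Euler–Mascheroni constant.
lim = ln(2/5) + γ

By Euler-Maclaurin, H_m = ln m + γ + O(1/m). So
  H_{6n} − ln(15n) = ln(6n) + γ − ln(15n) + O(1/n)
                       = ln(6/15) + γ + O(1/n).
Hence the limit is ln(6/15) + γ (= ln(2/5)).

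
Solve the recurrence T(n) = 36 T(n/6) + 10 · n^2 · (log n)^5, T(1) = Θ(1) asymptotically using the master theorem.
T(n) = Θ(n^2 · (log n)^6)

Here log_6 36 = 2 and f(n) = 10 · n^2 · (log n)^5 = Θ(n^(log_6 36) · (log n)^5). This is the extended Case 2 of the master theorem (f matches the critical exponent up to log factors), giving T(n) = Θ(n^(log_6 36) · (log n)^(5+1)) = Θ(n^2 · (log n)^6).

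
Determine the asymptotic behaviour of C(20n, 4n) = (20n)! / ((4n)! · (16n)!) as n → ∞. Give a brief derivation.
C(20n, 4n) ~ (3125/256)^(4n) · sqrt(5/(8π·4n))

Write N = 4n. Apply Stirling to each factorial:
  (5N)! ~ sqrt(2π·5N) · (5N/e)^(5N),
  N! ~ sqrt(2π N) · (N/e)^N,
  (4N)! ~ sqrt(2π·4N) · (4N/e)^(4N).
The exponential factors combine to (5N)^(5N) / (N^N · (4N)^(4N)) = 5^(5N)/4^(4N) = (5^5/4^4)^N = (3125/256)^N.
The square-root prefactors combine to sqrt(2π·5N) / (sqrt(2π N)·sqrt(2π·4N)) = sqrt(5 / (2π·4·N)) = sqrt(5/(8π·4n)).
Substituting N = 4n: C(20n, 4n) ~ (3125/256)^(4n) · sqrt(5/(8π·4n)).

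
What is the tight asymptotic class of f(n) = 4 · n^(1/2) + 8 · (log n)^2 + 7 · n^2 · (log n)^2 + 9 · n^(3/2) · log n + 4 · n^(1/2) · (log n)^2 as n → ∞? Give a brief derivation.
f(n) ∈ Θ(n^2 · (log n)^2)

Compare the terms by growth order. For large n, n^a · (log n)^b dominates n^a' · (log n)^b' iff a > a', or (a = a' and b > b'). Ranking the 5 terms shows the dominant one is 7 · n^2 · (log n)^2. Hence f(n) ∈ Θ(n^2 · (log n)^2).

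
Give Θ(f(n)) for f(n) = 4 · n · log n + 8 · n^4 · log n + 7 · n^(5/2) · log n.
f(n) ∈ Θ(n^4 · log n)

Compare the terms by growth order. For large n, n^a · (log n)^b dominates n^a' · (log n)^b' iff a > a', or (a = a' and b > b'). Ranking the 3 terms shows the dominant one is 8 · n^4 · log n. Hence f(n) ∈ Θ(n^4 · log n).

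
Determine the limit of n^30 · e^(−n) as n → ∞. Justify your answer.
lim = 0

Exponentials with base > 1 dominate every fixed polynomial: for any fixed c, n^c / e^n → 0 as n → ∞ (e.g. by the ratio test, or since e^n grows faster than any power of n). Hence n^30 · e^(−n) = n^30 / e^n → 0.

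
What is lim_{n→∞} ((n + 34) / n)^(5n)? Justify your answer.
lim = e^170

Rewrite as (1 + 34/n)^(5n). By the standard limit (1 + x/n)^n → e^x, we have (1 + 34/n)^n → e^34, and raising to the 5th power gives e^170.
More precisely, ln[(1 + 34/n)^(5n)] = 5n · ln(1 + 34/n) = 5n · (34/n + O(1/n^2)) = 170 + O(1/n) → 170.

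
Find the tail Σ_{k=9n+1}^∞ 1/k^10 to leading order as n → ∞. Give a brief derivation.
Σ_{k>9n} 1/k^10 ~ 1/(9 · (9n)^9)

Compare to the integral: ∫_{9n}^∞ x^(−10) dx = [−x^(−9)/9]_{9n}^∞ = 1/((10−1)·(9n)^9). Euler-Maclaurin then gives
  Σ_{k>9n} 1/k^10 = ∫_{9n}^∞ dx/x^10 − 1/(2·(9n)^10) + O(1/(9n)^11).
(Equivalently this is ζ(10) − Σ_{k≤9n} 1/k^10.)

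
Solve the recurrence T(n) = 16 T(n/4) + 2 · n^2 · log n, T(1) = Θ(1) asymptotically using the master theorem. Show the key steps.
T(n) = Θ(n^2 · (log n)^2)

Here log_4 16 = 2 and f(n) = 2 · n^2 · log n = Θ(n^(log_4 16) · (log n)^1). This is the extended Case 2 of the master theorem (f matches the critical exponent up to log factors), giving T(n) = Θ(n^(log_4 16) · (log n)^(1+1)) = Θ(n^2 · (log n)^2).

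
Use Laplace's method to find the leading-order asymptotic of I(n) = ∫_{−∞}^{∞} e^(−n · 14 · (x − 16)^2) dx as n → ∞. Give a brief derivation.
I(n) = sqrt(π/(14n))

Here φ(x) = 14 · (x − 16)^2 has its unique minimum at x* = 16 with φ(x*) = 0 and φ''(x*) = 28. Laplace's method gives
  I(n) ~ e^(−n φ(x*)) · sqrt(2π / (n · φ''(x*))) = sqrt(2π / (28n)) = sqrt(π/(14n)).
This is exact: substituting u = (x − 16)·sqrt(14n) gives I(n) = (1/sqrt(14n)) ∫_{−∞}^{∞} e^(−u^2) du = sqrt(π/(14n)).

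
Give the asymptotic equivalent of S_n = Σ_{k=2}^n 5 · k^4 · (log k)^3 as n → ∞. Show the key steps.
S_n ~ n^5 · (log n)^3

By integral comparison, S_n = ∫_1^n 5 · x^4 · (log x)^3 dx + O(n^4 · (log n)^3). For the integral, the leading term of ∫_1^n x^4 (log x)^3 dx is n^5/5 · (log n)^3 (by repeated integration by parts; each step lowers the log-exponent and produces a relatively O(1/log n) correction). Hence S_n ~ n^5 · (log n)^3.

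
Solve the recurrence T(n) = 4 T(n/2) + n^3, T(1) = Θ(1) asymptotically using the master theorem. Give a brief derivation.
T(n) = Θ(n^3)

log_2 4 ≈ 2.000. f(n) = n^3 dominates n^(log_2 4) since 3 > 2.000, and the regularity condition a·f(n/b) = 4·(n/2)^3 = (4/8)·n^3 ≤ c·f(n) holds with c = 4/8 ≈ 0.5 < 1. So this is Case 3: T(n) = Θ(f(n)) = Θ(n^3).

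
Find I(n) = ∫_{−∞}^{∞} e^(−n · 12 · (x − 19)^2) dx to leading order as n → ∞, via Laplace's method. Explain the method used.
I(n) = sqrt(π/(12n))

Here φ(x) = 12 · (x − 19)^2 has its unique minimum at x* = 19 with φ(x*) = 0 and φ''(x*) = 24. Laplace's method gives
  I(n) ~ e^(−n φ(x*)) · sqrt(2π / (n · φ''(x*))) = sqrt(2π / (24n)) = sqrt(π/(12n)).
This is exact: substituting u = (x − 19)·sqrt(12n) gives I(n) = (1/sqrt(12n)) ∫_{−∞}^{∞} e^(−u^2) du = sqrt(π/(12n)).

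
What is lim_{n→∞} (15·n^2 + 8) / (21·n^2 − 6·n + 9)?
lim = 15/21 = 5/7

For large n the leading n^2 terms dominate both numerator and denominator. Dividing top and bottom by n^2, every other term tends to 0, leaving 15/21 = 5/7.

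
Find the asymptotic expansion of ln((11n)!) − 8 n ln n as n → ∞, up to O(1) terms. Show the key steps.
ln((11n)!) − 8 n ln n = 3 n ln n + 11(ln 11 − 1) n + (1/2) ln(2π·11n) + O(1/n)

Stirling: ln((11n)!) = 11n ln(11n) − 11n + (1/2) ln(2π·11n) + O(1/n).
Expand 11n ln(11n) = 11n (ln n + ln 11) = 11n ln n + 11n ln 11.
Subtract 8n ln n: leading term is (11 − 8) n ln n = 3 n ln n. The next term is 11n ln 11 − 11n = 11(ln 11 − 1) n. Then the (1/2) ln(2π·11n) correction.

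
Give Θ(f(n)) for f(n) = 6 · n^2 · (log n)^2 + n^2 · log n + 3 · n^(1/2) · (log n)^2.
f(n) ∈ Θ(n^2 · (log n)^2)

Compare the terms by growth order. For large n, n^a · (log n)^b dominates n^a' · (log n)^b' iff a > a', or (a = a' and b > b'). Ranking the 3 terms shows the dominant one is 6 · n^2 · (log n)^2. Hence f(n) ∈ Θ(n^2 · (log n)^2).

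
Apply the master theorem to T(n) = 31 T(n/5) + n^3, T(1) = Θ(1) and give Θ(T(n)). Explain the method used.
T(n) = Θ(n^3)

log_5 31 ≈ 2.134. f(n) = n^3 dominates n^(log_5 31) since 3 > 2.134, and the regularity condition a·f(n/b) = 31·(n/5)^3 = (31/125)·n^3 ≤ c·f(n) holds with c = 31/125 ≈ 0.248 < 1. So this is Case 3: T(n) = Θ(f(n)) = Θ(n^3).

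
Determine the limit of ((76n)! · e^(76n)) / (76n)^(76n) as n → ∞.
lim = ∞

Stirling: (76n)! ~ sqrt(2π·76n) · (76n/e)^(76n). Hence
  (76n)! · e^(76n) / (76n)^(76n) ~ sqrt(2π·76n) = sqrt(2π·76) · sqrt(n) → ∞.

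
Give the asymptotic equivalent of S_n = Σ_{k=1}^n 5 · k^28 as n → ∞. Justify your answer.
S_n ~ 5 · n^29 / 29

By integral comparison (Euler-Maclaurin), Σ_{k=1}^n 5 · k^28 = 5 · ∫_0^n x^28 dx + O(n^28) = 5 · n^29/29 + O(n^28). (Equivalently, Faulhaber's formula gives the same leading term.)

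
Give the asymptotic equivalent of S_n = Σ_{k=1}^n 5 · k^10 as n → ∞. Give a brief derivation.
S_n ~ 5 · n^11 / 11

By integral comparison (Euler-Maclaurin), Σ_{k=1}^n 5 · k^10 = 5 · ∫_0^n x^10 dx + O(n^10) = 5 · n^11/11 + O(n^10). (Equivalently, Faulhaber's formula gives the same leading term.)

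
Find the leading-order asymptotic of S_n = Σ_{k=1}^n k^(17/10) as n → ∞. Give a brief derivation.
S_n ~ (10/27) · n^(27/10)

Integral comparison: Σ_{k=1}^n k^(17/10) = ∫_0^n x^(17/10) dx + O(n^(17/10)). The integral is n^(1 + 17/10) / (1 + 17/10) = n^((17+10)/10) / ((17+10)/10) = (10/27) · n^(27/10).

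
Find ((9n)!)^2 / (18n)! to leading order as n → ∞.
((9n)!)^2/(18n)! ~ ((2π·9n)^(1/2) / sqrt(2)) · 2^(−2·9n)  →  0

Write N = 9n. Stirling: N! ~ sqrt(2π N)(N/e)^N and (2N)! ~ sqrt(2π·2N)·(2N/e)^(2N).
  (N!)^2/(2N)! ~ (2π N)^(2/2) (N/e)^(2N) / [sqrt(2π·2N) (2N/e)^(2N)]
     = (2π N)^(2/2) / sqrt(2π·2N) · (N/(2N))^(2N)
     = (2π N)^((2−1)/2) / sqrt(2) · 2^(−2N).
Since 2^2 > 1, the factor 2^(−2N) decays exponentially, so the ratio → 0. Substituting N = 9n gives the stated form.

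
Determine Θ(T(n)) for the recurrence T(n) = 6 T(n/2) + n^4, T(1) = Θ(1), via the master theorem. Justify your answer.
T(n) = Θ(n^4)

log_2 6 ≈ 2.585. f(n) = n^4 dominates n^(log_2 6) since 4 > 2.585, and the regularity condition a·f(n/b) = 6·(n/2)^4 = (6/16)·n^4 ≤ c·f(n) holds with c = 6/16 ≈ 0.375 < 1. So this is Case 3: T(n) = Θ(f(n)) = Θ(n^4).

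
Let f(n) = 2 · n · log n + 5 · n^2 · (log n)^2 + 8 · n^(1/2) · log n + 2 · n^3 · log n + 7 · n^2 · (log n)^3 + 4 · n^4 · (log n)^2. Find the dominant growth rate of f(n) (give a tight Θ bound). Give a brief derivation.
f(n) ∈ Θ(n^4 · (log n)^2)

Compare the terms by growth order. For large n, n^a · (log n)^b dominates n^a' · (log n)^b' iff a > a', or (a = a' and b > b'). Ranking the 6 terms shows the dominant one is 4 · n^4 · (log n)^2. Hence f(n) ∈ Θ(n^4 · (log n)^2).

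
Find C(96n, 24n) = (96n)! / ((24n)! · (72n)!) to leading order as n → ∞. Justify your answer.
C(96n, 24n) ~ (256/27)^(24n) · sqrt(2/(3π·24n))

Write N = 24n. Apply Stirling to each factorial:
  (4N)! ~ sqrt(2π·4N) · (4N/e)^(4N),
  N! ~ sqrt(2π N) · (N/e)^N,
  (3N)! ~ sqrt(2π·3N) · (3N/e)^(3N).
The exponential factors combine to (4N)^(4N) / (N^N · (3N)^(3N)) = 4^(4N)/3^(3N) = (4^4/3^3)^N = (256/27)^N.
The square-root prefactors combine to sqrt(2π·4N) / (sqrt(2π N)·sqrt(2π·3N)) = sqrt(4 / (2π·3·N)) = sqrt(2/(3π·24n)).
Substituting N = 24n: C(96n, 24n) ~ (256/27)^(24n) · sqrt(2/(3π·24n)).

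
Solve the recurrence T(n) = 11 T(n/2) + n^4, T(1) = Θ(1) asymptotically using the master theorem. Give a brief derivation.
T(n) = Θ(n^4)

log_2 11 ≈ 3.459. f(n) = n^4 dominates n^(log_2 11) since 4 > 3.459, and the regularity condition a·f(n/b) = 11·(n/2)^4 = (11/16)·n^4 ≤ c·f(n) holds with c = 11/16 ≈ 0.688 < 1. So this is Case 3: T(n) = Θ(f(n)) = Θ(n^4).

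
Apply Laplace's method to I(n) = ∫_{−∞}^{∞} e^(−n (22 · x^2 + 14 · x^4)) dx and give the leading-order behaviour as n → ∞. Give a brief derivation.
I(n) ~ sqrt(π/(22n))

φ(x) = 22 · x^2 + 14 · x^4 has its unique global minimum at x* = 0 (since φ'(x) = 44x + 56x^3 = 0 only at x = 0 for real x with both coefficients positive, and φ → ∞ as |x| → ∞). At x* = 0, φ(0) = 0 and φ''(0) = 44. Laplace's method then gives
  I(n) ~ sqrt(2π / (n · φ''(0))) · e^(−n φ(0)) = sqrt(2π / (44n)) = sqrt(π/(22n)).
The 14 · x^4 term contributes only at subleading order (an O(1/n) relative correction).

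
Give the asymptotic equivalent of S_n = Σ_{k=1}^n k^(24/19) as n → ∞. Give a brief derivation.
S_n ~ (19/43) · n^(43/19)

Integral comparison: Σ_{k=1}^n k^(24/19) = ∫_0^n x^(24/19) dx + O(n^(24/19)). The integral is n^(1 + 24/19) / (1 + 24/19) = n^((24+19)/19) / ((24+19)/19) = (19/43) · n^(43/19).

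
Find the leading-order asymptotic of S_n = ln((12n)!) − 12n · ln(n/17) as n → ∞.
S_n ~ 12n · (ln 204 − 1) + O(ln n)

Stirling: ln((12n)!) = 12n ln(12n) − 12n + O(ln n).
  S_n = 12n ln(12n) − 12n − 12n ln(n/17) + O(ln n)
      = 12n ln(12n) − 12n ln n + 12n ln 17 − 12n + O(ln n)
      = 12n ln 12 + 12n ln 17 − 12n + O(ln n)
      = 12n (ln 204 − 1) + O(ln n).
Numerically ln(204) − 1 ≈ 4.3181.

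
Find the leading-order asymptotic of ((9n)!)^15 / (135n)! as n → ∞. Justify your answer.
((9n)!)^15/(135n)! ~ ((2π·9n)^(14/2) / sqrt(15)) · 15^(−15·9n)  →  0

Write N = 9n. Stirling: N! ~ sqrt(2π N)(N/e)^N and (15N)! ~ sqrt(2π·15N)·(15N/e)^(15N).
  (N!)^15/(15N)! ~ (2π N)^(15/2) (N/e)^(15N) / [sqrt(2π·15N) (15N/e)^(15N)]
     = (2π N)^(15/2) / sqrt(2π·15N) · (N/(15N))^(15N)
     = (2π N)^((15−1)/2) / sqrt(15) · 15^(−15N).
Since 15^15 > 1, the factor 15^(−15N) decays exponentially, so the ratio → 0. Substituting N = 9n gives the stated form.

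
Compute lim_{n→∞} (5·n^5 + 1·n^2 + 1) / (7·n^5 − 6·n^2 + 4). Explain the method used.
lim = 5/7

For large n the leading n^5 terms dominate both numerator and denominator. Dividing top and bottom by n^5, every other term tends to 0, leaving 5/7.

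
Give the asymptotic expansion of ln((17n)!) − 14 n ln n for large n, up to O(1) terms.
ln((17n)!) − 14 n ln n = 3 n ln n + 17(ln 17 − 1) n + (1/2) ln(2π·17n) + O(1/n)

Stirling: ln((17n)!) = 17n ln(17n) − 17n + (1/2) ln(2π·17n) + O(1/n).
Expand 17n ln(17n) = 17n (ln n + ln 17) = 17n ln n + 17n ln 17.
Subtract 14n ln n: leading term is (17 − 14) n ln n = 3 n ln n. The next term is 17n ln 17 − 17n = 17(ln 17 − 1) n. Then the (1/2) ln(2π·17n) correction.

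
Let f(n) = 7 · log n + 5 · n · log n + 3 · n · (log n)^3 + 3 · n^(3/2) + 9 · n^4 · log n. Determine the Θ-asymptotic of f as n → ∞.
f(n) ∈ Θ(n^4 · log n)

Compare the terms by growth order. For large n, n^a · (log n)^b dominates n^a' · (log n)^b' iff a > a', or (a = a' and b > b'). Ranking the 5 terms shows the dominant one is 9 · n^4 · log n. Hence f(n) ∈ Θ(n^4 · log n).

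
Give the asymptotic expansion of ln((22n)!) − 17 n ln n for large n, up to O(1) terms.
ln((22n)!) − 17 n ln n = 5 n ln n + 22(ln 22 − 1) n + (1/2) ln(2π·22n) + O(1/n)

Stirling: ln((22n)!) = 22n ln(22n) − 22n + (1/2) ln(2π·22n) + O(1/n).
Expand 22n ln(22n) = 22n (ln n + ln 22) = 22n ln n + 22n ln 22.
Subtract 17n ln n: leading term is (22 − 17) n ln n = 5 n ln n. The next term is 22n ln 22 − 22n = 22(ln 22 − 1) n. Then the (1/2) ln(2π·22n) correction.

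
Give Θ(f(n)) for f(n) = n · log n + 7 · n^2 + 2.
f(n) ∈ Θ(n^2)

Compare the terms by growth order. For large n, n^a · (log n)^b dominates n^a' · (log n)^b' iff a > a', or (a = a' and b > b'). Ranking the 3 terms shows the dominant one is 7 · n^2. Hence f(n) ∈ Θ(n^2).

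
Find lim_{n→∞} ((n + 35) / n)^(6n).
lim = e^210

Rewrite as (1 + 35/n)^(6n). By the standard limit (1 + x/n)^n → e^x, we have (1 + 35/n)^n → e^35, and raising to the 6th power gives e^210.
More precisely, ln[(1 + 35/n)^(6n)] = 6n · ln(1 + 35/n) = 6n · (35/n + O(1/n^2)) = 210 + O(1/n) → 210.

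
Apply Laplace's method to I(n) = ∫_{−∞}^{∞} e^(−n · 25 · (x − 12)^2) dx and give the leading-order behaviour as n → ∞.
I(n) = sqrt(π/(25n))

Here φ(x) = 25 · (x − 12)^2 has its unique minimum at x* = 12 with φ(x*) = 0 and φ''(x*) = 50. Laplace's method gives
  I(n) ~ e^(−n φ(x*)) · sqrt(2π / (n · φ''(x*))) = sqrt(2π / (50n)) = sqrt(π/(25n)).
This is exact: substituting u = (x − 12)·sqrt(25n) gives I(n) = (1/sqrt(25n)) ∫_{−∞}^{∞} e^(−u^2) du = sqrt(π/(25n)).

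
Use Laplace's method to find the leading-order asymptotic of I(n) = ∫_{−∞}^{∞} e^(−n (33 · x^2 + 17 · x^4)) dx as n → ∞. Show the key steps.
I(n) ~ sqrt(π/(33n))

φ(x) = 33 · x^2 + 17 · x^4 has its unique global minimum at x* = 0 (since φ'(x) = 66x + 68x^3 = 0 only at x = 0 for real x with both coefficients positive, and φ → ∞ as |x| → ∞). At x* = 0, φ(0) = 0 and φ''(0) = 66. Laplace's method then gives
  I(n) ~ sqrt(2π / (n · φ''(0))) · e^(−n φ(0)) = sqrt(2π / (66n)) = sqrt(π/(33n)).
The 17 · x^4 term contributes only at subleading order (an O(1/n) relative correction).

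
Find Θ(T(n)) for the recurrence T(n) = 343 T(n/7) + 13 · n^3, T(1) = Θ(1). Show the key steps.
T(n) = Θ(n^3 log n)

log_7 343 = 3, and f(n) = 13 · n^3 = Θ(n^(log_7 343)). This is Case 2 of the master theorem: T(n) = Θ(f(n) · log n) = Θ(n^3 log n).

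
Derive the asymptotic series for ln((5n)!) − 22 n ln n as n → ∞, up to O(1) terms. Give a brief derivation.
ln((5n)!) − 22 n ln n = −17 n ln n + 5(ln 5 − 1) n + (1/2) ln(2π·5n) + O(1/n)

Stirling: ln((5n)!) = 5n ln(5n) − 5n + (1/2) ln(2π·5n) + O(1/n).
Expand 5n ln(5n) = 5n (ln n + ln 5) = 5n ln n + 5n ln 5.
Subtract 22n ln n: leading term is (5 − 22) n ln n = −17 n ln n. The next term is 5n ln 5 − 5n = 5(ln 5 − 1) n. Then the (1/2) ln(2π·5n) correction.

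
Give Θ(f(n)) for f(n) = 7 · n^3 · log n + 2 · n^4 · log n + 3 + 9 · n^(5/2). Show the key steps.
f(n) ∈ Θ(n^4 · log n)

Compare the terms by growth order. For large n, n^a · (log n)^b dominates n^a' · (log n)^b' iff a > a', or (a = a' and b > b'). Ranking the 4 terms shows the dominant one is 2 · n^4 · log n. Hence f(n) ∈ Θ(n^4 · log n).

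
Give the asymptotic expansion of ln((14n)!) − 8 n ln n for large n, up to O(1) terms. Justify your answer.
ln((14n)!) − 8 n ln n = 6 n ln n + 14(ln 14 − 1) n + (1/2) ln(2π·14n) + O(1/n)

Stirling: ln((14n)!) = 14n ln(14n) − 14n + (1/2) ln(2π·14n) + O(1/n).
Expand 14n ln(14n) = 14n (ln n + ln 14) = 14n ln n + 14n ln 14.
Subtract 8n ln n: leading term is (14 − 8) n ln n = 6 n ln n. The next term is 14n ln 14 − 14n = 14(ln 14 − 1) n. Then the (1/2) ln(2π·14n) correction.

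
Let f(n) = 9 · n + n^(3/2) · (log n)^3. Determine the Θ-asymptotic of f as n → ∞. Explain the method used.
f(n) ∈ Θ(n^(3/2) · (log n)^3)

Compare the terms by growth order. For large n, n^a · (log n)^b dominates n^a' · (log n)^b' iff a > a', or (a = a' and b > b'). Ranking the 2 terms shows the dominant one is n^(3/2) · (log n)^3. Hence f(n) ∈ Θ(n^(3/2) · (log n)^3).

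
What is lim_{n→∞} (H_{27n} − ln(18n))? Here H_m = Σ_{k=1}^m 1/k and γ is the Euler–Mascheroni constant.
lim = ln(3/2) + γ

By Euler-Maclaurin, H_m = ln m + γ + O(1/m). So
  H_{27n} − ln(18n) = ln(27n) + γ − ln(18n) + O(1/n)
                       = ln(27/18) + γ + O(1/n).
Hence the limit is ln(27/18) + γ (= ln(3/2)).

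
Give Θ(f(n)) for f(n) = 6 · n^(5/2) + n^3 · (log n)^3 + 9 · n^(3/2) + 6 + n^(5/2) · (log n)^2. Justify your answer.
f(n) ∈ Θ(n^3 · (log n)^3)

Compare the terms by growth order. For large n, n^a · (log n)^b dominates n^a' · (log n)^b' iff a > a', or (a = a' and b > b'). Ranking the 5 terms shows the dominant one is n^3 · (log n)^3. Hence f(n) ∈ Θ(n^3 · (log n)^3).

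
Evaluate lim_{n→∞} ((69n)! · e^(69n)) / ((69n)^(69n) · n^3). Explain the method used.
lim = 0

Stirling: (69n)! ~ sqrt(2π·69n) · (69n/e)^(69n). Hence
  (69n)! · e^(69n) / (69n)^(69n) ~ sqrt(2π·69n).
Dividing by n^3: sqrt(2π·69n) / n^3 = sqrt(2π·69) · n^((1−6)/2), so the expression behaves like sqrt(2π·69) · n^((1−6)/2) → 0.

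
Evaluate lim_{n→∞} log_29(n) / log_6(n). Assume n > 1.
lim = ln(6) / ln(29) = log_29(6)

Change of base: log_29(n) = ln n / ln 29 and log_6(n) = ln n / ln 6. The ratio is (ln n / ln 29) · (ln 6 / ln n) = ln 6 / ln 29, a constant independent of n. So the limit is ln 6 / ln 29 = log_29(6).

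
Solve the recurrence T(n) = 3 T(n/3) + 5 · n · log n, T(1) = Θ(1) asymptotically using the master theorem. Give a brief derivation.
T(n) = Θ(n · (log n)^2)

Here log_3 3 = 1 and f(n) = 5 · n · log n = Θ(n^(log_3 3) · (log n)^1). This is the extended Case 2 of the master theorem (f matches the critical exponent up to log factors), giving T(n) = Θ(n^(log_3 3) · (log n)^(1+1)) = Θ(n · (log n)^2).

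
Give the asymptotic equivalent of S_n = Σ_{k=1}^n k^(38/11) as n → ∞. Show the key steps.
S_n ~ (11/49) · n^(49/11)

Integral comparison: Σ_{k=1}^n k^(38/11) = ∫_0^n x^(38/11) dx + O(n^(38/11)). The integral is n^(1 + 38/11) / (1 + 38/11) = n^((38+11)/11) / ((38+11)/11) = (11/49) · n^(49/11).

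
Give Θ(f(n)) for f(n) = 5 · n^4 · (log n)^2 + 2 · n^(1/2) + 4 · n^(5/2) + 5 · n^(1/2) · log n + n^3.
f(n) ∈ Θ(n^4 · (log n)^2)

Compare the terms by growth order. For large n, n^a · (log n)^b dominates n^a' · (log n)^b' iff a > a', or (a = a' and b > b'). Ranking the 5 terms shows the dominant one is 5 · n^4 · (log n)^2. Hence f(n) ∈ Θ(n^4 · (log n)^2).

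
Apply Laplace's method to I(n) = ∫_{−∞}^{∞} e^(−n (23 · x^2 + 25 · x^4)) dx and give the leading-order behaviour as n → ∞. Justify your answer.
I(n) ~ sqrt(π/(23n))

φ(x) = 23 · x^2 + 25 · x^4 has its unique global minimum at x* = 0 (since φ'(x) = 46x + 100x^3 = 0 only at x = 0 for real x with both coefficients positive, and φ → ∞ as |x| → ∞). At x* = 0, φ(0) = 0 and φ''(0) = 46. Laplace's method then gives
  I(n) ~ sqrt(2π / (n · φ''(0))) · e^(−n φ(0)) = sqrt(2π / (46n)) = sqrt(π/(23n)).
The 25 · x^4 term contributes only at subleading order (an O(1/n) relative correction).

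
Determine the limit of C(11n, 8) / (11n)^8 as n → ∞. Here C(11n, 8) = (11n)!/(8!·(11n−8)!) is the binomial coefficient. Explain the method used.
lim = 1/8! = 1/40320

With N = 11n → ∞: C(N, 8) / N^8 = [N(N−1)…(N−7)] / (8! · N^8) = (1/8!) · 1 · (1 − 1/(11n)) · … · (1 − 7/(11n)). Each factor → 1 as N → ∞, so the limit is 1/8! = 1/40320.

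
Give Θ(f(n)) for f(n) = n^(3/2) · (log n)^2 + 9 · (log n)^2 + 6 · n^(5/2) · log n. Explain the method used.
f(n) ∈ Θ(n^(5/2) · log n)

Compare the terms by growth order. For large n, n^a · (log n)^b dominates n^a' · (log n)^b' iff a > a', or (a = a' and b > b'). Ranking the 3 terms shows the dominant one is 6 · n^(5/2) · log n. Hence f(n) ∈ Θ(n^(5/2) · log n).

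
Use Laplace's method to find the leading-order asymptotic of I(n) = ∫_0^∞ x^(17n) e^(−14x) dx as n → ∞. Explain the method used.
I(n) ~ (sqrt(2π·17n) / 14) · (17n/(14e))^(17n)

Write the integrand as exp(17n ln x − 14x) and set f(x) = 17n ln x − 14x. Then f'(x) = 17n/x − 14 = 0 at x* = 17n/14, and f''(x*) = −17n/x*^2 = −14^2/(17n). Laplace's method (interior maximum) gives
  I(n) ~ e^(f(x*)) · sqrt(2π / |f''(x*)|)
        = exp(17n ln(17n/14) − 17n) · sqrt(2π · 17n / 14^2)
        = (17n/14)^(17n) e^(−17n) · sqrt(2π·17n) / 14
        = (sqrt(2π·17n) / 14) · (17n/(14e))^(17n).
This matches Γ(17n+1)/14^(17n+1) with Stirling applied to Γ.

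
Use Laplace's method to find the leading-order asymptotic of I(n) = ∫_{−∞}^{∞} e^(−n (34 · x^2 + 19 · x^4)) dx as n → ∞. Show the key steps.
I(n) ~ sqrt(π/(34n))

φ(x) = 34 · x^2 + 19 · x^4 has its unique global minimum at x* = 0 (since φ'(x) = 68x + 76x^3 = 0 only at x = 0 for real x with both coefficients positive, and φ → ∞ as |x| → ∞). At x* = 0, φ(0) = 0 and φ''(0) = 68. Laplace's method then gives
  I(n) ~ sqrt(2π / (n · φ''(0))) · e^(−n φ(0)) = sqrt(2π / (68n)) = sqrt(π/(34n)).
The 19 · x^4 term contributes only at subleading order (an O(1/n) relative correction).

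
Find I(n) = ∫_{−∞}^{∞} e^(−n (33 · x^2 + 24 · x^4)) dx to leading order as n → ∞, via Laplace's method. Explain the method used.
I(n) ~ sqrt(π/(33n))

φ(x) = 33 · x^2 + 24 · x^4 has its unique global minimum at x* = 0 (since φ'(x) = 66x + 96x^3 = 0 only at x = 0 for real x with both coefficients positive, and φ → ∞ as |x| → ∞). At x* = 0, φ(0) = 0 and φ''(0) = 66. Laplace's method then gives
  I(n) ~ sqrt(2π / (n · φ''(0))) · e^(−n φ(0)) = sqrt(2π / (66n)) = sqrt(π/(33n)).
The 24 · x^4 term contributes only at subleading order (an O(1/n) relative correction).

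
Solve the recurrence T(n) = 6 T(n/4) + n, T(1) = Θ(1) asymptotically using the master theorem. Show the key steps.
T(n) = Θ(n^(log_4 6))

Master theorem: compare f(n) = n to n^(log_4 6) where log_4 6 ≈ 1.292. Since 1 < log_4 6, we have f(n) = O(n^(log_4 6 − ε)) for some ε > 0 — Case 1. Hence T(n) = Θ(n^(log_4 6)).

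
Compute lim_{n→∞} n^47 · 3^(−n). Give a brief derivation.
lim = 0

Exponentials with base > 1 dominate every fixed polynomial: for any fixed c, n^c / 3^n → 0 as n → ∞ (e.g. by the ratio test, or by writing 3^n = e^(n ln 3) and noting e^(n ln 3) / n^c → ∞). Hence n^47 · 3^(−n) = n^47 / 3^n → 0.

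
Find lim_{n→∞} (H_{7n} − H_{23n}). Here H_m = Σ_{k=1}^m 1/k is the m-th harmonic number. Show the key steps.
lim = ln(7/23)

Euler-Maclaurin gives H_m = ln m + γ + 1/(2m) + O(1/m^2). The γ and O(1/m) terms cancel in the difference:
  H_{7n} − H_{23n} = ln(7n) − ln(23n) + O(1/n) = ln(7/23) + O(1/n).
Hence the limit is ln(7/23).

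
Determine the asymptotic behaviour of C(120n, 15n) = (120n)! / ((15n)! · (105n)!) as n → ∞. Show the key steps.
C(120n, 15n) ~ (16777216/823543)^(15n) · sqrt(4/(7π·15n))

Write N = 15n. Apply Stirling to each factorial:
  (8N)! ~ sqrt(2π·8N) · (8N/e)^(8N),
  N! ~ sqrt(2π N) · (N/e)^N,
  (7N)! ~ sqrt(2π·7N) · (7N/e)^(7N).
The exponential factors combine to (8N)^(8N) / (N^N · (7N)^(7N)) = 8^(8N)/7^(7N) = (8^8/7^7)^N = (16777216/823543)^N.
The square-root prefactors combine to sqrt(2π·8N) / (sqrt(2π N)·sqrt(2π·7N)) = sqrt(8 / (2π·7·N)) = sqrt(4/(7π·15n)).
Substituting N = 15n: C(120n, 15n) ~ (16777216/823543)^(15n) · sqrt(4/(7π·15n)).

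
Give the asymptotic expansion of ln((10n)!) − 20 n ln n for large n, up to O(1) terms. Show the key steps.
ln((10n)!) − 20 n ln n = −10 n ln n + 10(ln 10 − 1) n + (1/2) ln(2π·10n) + O(1/n)

Stirling: ln((10n)!) = 10n ln(10n) − 10n + (1/2) ln(2π·10n) + O(1/n).
Expand 10n ln(10n) = 10n (ln n + ln 10) = 10n ln n + 10n ln 10.
Subtract 20n ln n: leading term is (10 − 20) n ln n = −10 n ln n. The next term is 10n ln 10 − 10n = 10(ln 10 − 1) n. Then the (1/2) ln(2π·10n) correction.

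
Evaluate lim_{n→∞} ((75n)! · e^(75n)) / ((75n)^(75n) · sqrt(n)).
lim = sqrt(2π·75)

Stirling: (75n)! ~ sqrt(2π·75n) · (75n/e)^(75n). Hence
  (75n)! · e^(75n) / (75n)^(75n) ~ sqrt(2π·75n).
Dividing by sqrt(n): sqrt(2π·75n) / sqrt(n) = sqrt(2π·75) · n^((1−1)/2), so the limit is sqrt(2π·75).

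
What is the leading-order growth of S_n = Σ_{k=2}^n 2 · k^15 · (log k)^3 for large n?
S_n ~ n^16 · (log n)^3 / 8

By integral comparison, S_n = ∫_1^n 2 · x^15 · (log x)^3 dx + O(n^15 · (log n)^3). For the integral, the leading term of ∫_1^n x^15 (log x)^3 dx is n^16/16 · (log n)^3 (by repeated integration by parts; each step lowers the log-exponent and produces a relatively O(1/log n) correction). Hence S_n ~ n^16 · (log n)^3 / 8.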